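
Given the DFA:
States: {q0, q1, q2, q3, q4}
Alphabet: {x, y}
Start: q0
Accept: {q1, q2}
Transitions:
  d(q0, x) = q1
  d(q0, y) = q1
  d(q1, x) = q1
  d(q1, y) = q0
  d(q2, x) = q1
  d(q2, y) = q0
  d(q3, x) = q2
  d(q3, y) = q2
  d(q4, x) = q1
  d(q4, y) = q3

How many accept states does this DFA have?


Accept states listed: {q1, q2}
Counting: q1(1) q2(2)

2


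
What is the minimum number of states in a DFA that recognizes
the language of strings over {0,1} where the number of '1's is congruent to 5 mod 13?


States track (count of '1') mod 13.
Need 13 states: one per remainder 0..12; accept = remainder 5.

13


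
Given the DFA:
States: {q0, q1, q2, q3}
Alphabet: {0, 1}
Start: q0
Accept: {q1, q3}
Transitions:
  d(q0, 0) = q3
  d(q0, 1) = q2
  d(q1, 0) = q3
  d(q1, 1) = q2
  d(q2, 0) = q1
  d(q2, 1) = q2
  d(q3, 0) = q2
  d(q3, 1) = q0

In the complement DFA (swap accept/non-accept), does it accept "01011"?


Trace: q0 -> q3 -> q0 -> q3 -> q0 -> q2
Final: q2
Original accept: {q1, q3}
Complement: q2 is not in original accept

Yes, complement accepts (original rejects)


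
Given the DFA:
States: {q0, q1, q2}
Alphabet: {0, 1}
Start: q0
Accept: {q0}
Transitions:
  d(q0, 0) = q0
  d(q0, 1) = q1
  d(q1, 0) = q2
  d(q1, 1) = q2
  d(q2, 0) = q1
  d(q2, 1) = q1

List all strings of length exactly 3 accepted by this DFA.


All strings of length 3: 8 total
Accepted: 1

"000"


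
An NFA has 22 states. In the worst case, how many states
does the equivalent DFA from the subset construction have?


Subset construction: one DFA state per subset of NFA states.
2^22 = 4194304

4194304


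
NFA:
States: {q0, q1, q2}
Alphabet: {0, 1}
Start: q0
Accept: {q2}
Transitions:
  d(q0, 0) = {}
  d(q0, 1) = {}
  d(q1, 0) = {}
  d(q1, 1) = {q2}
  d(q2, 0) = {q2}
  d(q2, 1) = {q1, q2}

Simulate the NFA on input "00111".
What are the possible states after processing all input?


Start: {q0}
  --0--> {}
  --0--> {}
  --1--> {}
  --1--> {}
  --1--> {}

{} (empty set, no valid transitions)


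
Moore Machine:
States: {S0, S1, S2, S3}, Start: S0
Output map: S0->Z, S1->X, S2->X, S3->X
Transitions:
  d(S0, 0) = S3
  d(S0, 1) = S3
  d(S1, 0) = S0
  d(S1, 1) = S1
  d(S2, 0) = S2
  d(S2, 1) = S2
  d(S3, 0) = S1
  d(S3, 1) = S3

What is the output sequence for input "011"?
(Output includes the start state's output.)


Start: S0 (output Z)
  --0--> S3 (output X)
  --1--> S3 (output X)
  --1--> S3 (output X)

"ZXXX"


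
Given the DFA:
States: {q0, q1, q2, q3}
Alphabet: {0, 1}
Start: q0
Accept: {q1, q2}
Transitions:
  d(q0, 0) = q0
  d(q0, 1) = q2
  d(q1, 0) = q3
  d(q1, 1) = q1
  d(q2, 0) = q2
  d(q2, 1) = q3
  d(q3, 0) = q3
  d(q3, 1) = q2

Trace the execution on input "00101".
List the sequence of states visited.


Input: 00101
d(q0, 0) = q0
d(q0, 0) = q0
d(q0, 1) = q2
d(q2, 0) = q2
d(q2, 1) = q3


q0 -> q0 -> q0 -> q2 -> q2 -> q3


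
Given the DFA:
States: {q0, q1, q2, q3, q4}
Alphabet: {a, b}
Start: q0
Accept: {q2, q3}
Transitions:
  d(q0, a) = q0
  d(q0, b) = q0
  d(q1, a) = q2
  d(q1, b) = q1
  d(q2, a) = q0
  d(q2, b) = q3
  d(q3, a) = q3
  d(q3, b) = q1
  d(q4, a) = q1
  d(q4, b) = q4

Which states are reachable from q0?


BFS from q0:
  layer 0: {q0}

{q0}


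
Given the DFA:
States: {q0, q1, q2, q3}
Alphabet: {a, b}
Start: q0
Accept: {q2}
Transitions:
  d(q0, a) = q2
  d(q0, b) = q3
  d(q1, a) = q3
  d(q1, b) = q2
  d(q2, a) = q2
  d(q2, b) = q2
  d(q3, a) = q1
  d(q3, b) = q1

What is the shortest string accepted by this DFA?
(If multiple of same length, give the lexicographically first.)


BFS by string length (lex-first path to each state shown):
  len 0: q0<-""
  len 1: q2<-"a", q3<-"b"
Found accept state at length 1.

"a"


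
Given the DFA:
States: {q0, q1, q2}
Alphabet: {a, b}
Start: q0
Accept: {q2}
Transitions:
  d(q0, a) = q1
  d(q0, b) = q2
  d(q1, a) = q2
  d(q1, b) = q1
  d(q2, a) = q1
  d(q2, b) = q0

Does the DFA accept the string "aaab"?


Trace: q0 -> q1 -> q2 -> q1 -> q1
Final state: q1
Accept states: {q2}

No, rejected (final state q1 is not an accept state)


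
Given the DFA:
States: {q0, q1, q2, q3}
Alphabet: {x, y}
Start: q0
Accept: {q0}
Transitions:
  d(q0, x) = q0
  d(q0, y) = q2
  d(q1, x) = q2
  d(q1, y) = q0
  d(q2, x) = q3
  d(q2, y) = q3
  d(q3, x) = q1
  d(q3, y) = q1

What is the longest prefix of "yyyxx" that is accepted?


Run the DFA, marking each prefix where the state is accepting:
  "" -> q0 [accept]
  "y" -> q2 [reject]
  "yy" -> q3 [reject]
  "yyy" -> q1 [reject]
  "yyyx" -> q2 [reject]
  "yyyxx" -> q3 [reject]

""


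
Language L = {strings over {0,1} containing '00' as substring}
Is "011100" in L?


'00' occurs at index 4

Yes, "011100" is in L


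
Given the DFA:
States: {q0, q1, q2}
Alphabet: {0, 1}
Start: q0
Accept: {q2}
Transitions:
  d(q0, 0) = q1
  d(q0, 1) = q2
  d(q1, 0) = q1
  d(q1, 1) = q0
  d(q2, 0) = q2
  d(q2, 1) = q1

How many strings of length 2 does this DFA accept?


Enumerating all length-2 strings:
  "00" -> q1 [reject]
  "01" -> q0 [reject]
  "10" -> q2 [accept]
  "11" -> q1 [reject]

1 out of 4


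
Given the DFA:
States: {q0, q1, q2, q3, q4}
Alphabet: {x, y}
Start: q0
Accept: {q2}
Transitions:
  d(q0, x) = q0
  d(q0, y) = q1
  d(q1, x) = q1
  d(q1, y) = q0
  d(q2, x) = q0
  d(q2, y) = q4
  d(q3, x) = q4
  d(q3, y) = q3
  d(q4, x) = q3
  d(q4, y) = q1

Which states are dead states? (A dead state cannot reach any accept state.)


Forward reachability from each state:
  q0 -> reaches {q0, q1}, no accept state (dead)
  q1 -> reaches {q0, q1}, no accept state (dead)
  q2 -> reaches accept state q2 (live)
  q3 -> reaches {q0, q1, q3, q4}, no accept state (dead)
  q4 -> reaches {q0, q1, q3, q4}, no accept state (dead)

{q0, q1, q3, q4}


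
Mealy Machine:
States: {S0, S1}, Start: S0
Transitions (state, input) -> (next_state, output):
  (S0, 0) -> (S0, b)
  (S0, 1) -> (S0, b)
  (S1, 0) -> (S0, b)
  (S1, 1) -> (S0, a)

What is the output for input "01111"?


Step-by-step:
  (S0, 0) -> (S0, b)
  (S0, 1) -> (S0, b)
  (S0, 1) -> (S0, b)
  (S0, 1) -> (S0, b)
  (S0, 1) -> (S0, b)

"bbbbb"


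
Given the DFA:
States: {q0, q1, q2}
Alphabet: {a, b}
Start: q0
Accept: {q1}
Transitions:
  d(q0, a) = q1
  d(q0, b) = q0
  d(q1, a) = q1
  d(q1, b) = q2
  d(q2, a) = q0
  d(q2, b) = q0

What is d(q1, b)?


Looking up transition d(q1, b)

q2


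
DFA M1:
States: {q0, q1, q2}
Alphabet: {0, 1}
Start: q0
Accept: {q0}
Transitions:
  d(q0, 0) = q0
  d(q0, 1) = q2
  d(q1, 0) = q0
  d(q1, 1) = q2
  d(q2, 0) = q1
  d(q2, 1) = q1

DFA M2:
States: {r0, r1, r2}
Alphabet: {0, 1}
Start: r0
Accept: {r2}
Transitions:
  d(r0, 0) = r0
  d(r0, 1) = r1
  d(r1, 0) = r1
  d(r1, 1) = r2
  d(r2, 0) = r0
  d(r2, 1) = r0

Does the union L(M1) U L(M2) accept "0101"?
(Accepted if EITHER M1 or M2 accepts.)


M1: final=q2 accepted=False
M2: final=r2 accepted=True

Yes, union accepts


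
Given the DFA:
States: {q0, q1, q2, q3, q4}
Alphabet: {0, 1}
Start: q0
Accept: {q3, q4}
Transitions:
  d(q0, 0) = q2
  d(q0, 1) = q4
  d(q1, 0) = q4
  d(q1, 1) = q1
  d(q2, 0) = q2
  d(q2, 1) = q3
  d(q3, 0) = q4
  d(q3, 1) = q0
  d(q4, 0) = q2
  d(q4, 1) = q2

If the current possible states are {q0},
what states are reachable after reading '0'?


Apply transition on '0' from each current state:
  d(q0, 0) = q2

{q2}


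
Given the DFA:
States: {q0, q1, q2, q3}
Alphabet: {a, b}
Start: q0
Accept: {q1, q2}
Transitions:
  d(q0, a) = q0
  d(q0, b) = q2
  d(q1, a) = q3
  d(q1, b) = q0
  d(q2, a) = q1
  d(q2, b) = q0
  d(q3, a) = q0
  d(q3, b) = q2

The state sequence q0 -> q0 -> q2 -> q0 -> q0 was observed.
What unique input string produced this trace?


Trace back each transition to find the symbol:
  q0 --[a]--> q0
  q0 --[b]--> q2
  q2 --[b]--> q0
  q0 --[a]--> q0

"abba"


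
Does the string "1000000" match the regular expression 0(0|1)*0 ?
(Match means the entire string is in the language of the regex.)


|string| = 7; first = '1'; last = '0'

No, "1000000" does not match 0(0|1)*0


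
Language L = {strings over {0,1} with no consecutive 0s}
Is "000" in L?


'00' occurs at index 0

No, "000" is not in L


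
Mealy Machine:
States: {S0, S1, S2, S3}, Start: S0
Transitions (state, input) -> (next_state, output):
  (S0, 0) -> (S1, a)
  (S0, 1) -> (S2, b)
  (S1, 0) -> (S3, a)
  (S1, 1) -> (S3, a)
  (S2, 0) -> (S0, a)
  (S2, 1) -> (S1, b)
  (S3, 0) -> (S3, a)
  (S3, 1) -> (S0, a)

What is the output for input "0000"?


Step-by-step:
  (S0, 0) -> (S1, a)
  (S1, 0) -> (S3, a)
  (S3, 0) -> (S3, a)
  (S3, 0) -> (S3, a)

"aaaa"


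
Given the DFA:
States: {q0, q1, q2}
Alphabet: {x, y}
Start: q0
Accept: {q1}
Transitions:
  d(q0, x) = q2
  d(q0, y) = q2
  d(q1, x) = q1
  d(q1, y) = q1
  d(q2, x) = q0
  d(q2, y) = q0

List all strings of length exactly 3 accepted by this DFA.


All strings of length 3: 8 total
Accepted: 0

None


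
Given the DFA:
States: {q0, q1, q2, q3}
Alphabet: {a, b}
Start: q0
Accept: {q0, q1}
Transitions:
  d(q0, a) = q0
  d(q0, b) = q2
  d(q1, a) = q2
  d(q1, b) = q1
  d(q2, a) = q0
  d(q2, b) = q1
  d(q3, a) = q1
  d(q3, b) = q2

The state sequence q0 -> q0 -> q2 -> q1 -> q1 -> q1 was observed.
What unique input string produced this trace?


Trace back each transition to find the symbol:
  q0 --[a]--> q0
  q0 --[b]--> q2
  q2 --[b]--> q1
  q1 --[b]--> q1
  q1 --[b]--> q1

"abbbb"


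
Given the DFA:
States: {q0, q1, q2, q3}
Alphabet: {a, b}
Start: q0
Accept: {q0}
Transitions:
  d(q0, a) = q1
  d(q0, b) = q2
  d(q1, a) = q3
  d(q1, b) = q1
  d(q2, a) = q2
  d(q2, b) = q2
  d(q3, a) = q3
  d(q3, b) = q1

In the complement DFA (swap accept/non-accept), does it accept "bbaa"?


Trace: q0 -> q2 -> q2 -> q2 -> q2
Final: q2
Original accept: {q0}
Complement: q2 is not in original accept

Yes, complement accepts (original rejects)


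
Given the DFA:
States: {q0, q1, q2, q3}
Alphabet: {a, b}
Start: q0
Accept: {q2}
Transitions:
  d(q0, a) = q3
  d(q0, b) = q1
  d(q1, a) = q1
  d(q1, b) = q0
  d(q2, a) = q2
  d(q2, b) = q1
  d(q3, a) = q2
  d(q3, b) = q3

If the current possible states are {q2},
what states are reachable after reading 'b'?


Apply transition on 'b' from each current state:
  d(q2, b) = q1

{q1}


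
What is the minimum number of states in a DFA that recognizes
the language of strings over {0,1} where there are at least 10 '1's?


States: count = 0, 1, ..., 9, and a final '>= 10' state.
Total: 10 + 1 = 11. Accept = '>= 10' state.

11


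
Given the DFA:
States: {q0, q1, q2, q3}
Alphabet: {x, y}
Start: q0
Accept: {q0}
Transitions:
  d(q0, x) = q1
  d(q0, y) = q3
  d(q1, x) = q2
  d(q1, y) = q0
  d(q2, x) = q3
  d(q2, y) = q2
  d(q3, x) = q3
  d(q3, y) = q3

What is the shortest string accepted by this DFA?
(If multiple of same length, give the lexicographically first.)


BFS by string length (lex-first path to each state shown):
  len 0: q0<-""
Found accept state at length 0.

"" (empty string)


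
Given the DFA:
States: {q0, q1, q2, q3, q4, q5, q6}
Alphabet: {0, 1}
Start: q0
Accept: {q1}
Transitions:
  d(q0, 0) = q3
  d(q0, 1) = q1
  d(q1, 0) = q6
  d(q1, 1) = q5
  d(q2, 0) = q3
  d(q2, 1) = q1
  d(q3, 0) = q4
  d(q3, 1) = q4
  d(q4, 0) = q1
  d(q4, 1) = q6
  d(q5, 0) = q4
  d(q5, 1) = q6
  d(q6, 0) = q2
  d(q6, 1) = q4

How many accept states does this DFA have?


Accept states listed: {q1}
Counting: q1(1)

1


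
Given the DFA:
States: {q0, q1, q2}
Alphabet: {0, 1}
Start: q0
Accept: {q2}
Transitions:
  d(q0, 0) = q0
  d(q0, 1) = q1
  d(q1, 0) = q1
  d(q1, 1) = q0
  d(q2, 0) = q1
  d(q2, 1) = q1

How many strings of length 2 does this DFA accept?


Enumerating all length-2 strings:
  "00" -> q0 [reject]
  "01" -> q1 [reject]
  "10" -> q1 [reject]
  "11" -> q0 [reject]

0 out of 4


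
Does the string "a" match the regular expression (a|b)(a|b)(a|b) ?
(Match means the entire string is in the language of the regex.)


|string| = 1; first = 'a'; last = 'a'

No, "a" does not match (a|b)(a|b)(a|b)


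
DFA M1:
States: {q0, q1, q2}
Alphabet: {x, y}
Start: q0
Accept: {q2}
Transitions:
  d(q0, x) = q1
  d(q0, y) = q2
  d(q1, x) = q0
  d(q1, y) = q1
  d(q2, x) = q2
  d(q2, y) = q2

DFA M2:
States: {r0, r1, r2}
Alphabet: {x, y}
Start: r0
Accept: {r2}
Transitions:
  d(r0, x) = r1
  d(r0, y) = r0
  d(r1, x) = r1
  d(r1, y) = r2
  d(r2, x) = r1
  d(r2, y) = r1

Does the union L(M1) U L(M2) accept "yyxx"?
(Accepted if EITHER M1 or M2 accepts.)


M1: final=q2 accepted=True
M2: final=r1 accepted=False

Yes, union accepts


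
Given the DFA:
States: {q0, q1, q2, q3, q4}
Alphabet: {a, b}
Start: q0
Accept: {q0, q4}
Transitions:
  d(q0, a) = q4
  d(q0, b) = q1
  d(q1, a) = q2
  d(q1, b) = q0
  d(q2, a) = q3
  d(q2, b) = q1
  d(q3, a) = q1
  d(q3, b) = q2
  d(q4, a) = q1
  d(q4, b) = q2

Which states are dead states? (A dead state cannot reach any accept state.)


Forward reachability from each state:
  q0 -> reaches accept state q0 (live)
  q1 -> reaches accept state q0 (live)
  q2 -> reaches accept state q0 (live)
  q3 -> reaches accept state q0 (live)
  q4 -> reaches accept state q0 (live)

None (all states can reach an accept state)


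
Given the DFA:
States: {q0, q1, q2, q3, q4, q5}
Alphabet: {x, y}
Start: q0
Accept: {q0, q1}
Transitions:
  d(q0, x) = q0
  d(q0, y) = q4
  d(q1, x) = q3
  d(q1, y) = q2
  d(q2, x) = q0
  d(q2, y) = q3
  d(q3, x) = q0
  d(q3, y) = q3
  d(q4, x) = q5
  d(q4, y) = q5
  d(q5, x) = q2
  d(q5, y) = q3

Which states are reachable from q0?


BFS from q0:
  layer 0: {q0}
  layer 1: {q4}
  layer 2: {q5}
  layer 3: {q2, q3}

{q0, q2, q3, q4, q5}


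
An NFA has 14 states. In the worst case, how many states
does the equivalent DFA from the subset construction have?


Subset construction: one DFA state per subset of NFA states.
2^14 = 16384

16384


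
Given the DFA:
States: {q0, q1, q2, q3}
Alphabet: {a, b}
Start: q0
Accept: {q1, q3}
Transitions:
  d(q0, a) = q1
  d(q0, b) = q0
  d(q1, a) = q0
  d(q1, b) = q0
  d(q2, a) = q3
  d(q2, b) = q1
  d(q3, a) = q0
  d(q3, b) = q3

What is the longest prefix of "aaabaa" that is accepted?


Run the DFA, marking each prefix where the state is accepting:
  "" -> q0 [reject]
  "a" -> q1 [accept]
  "aa" -> q0 [reject]
  "aaa" -> q1 [accept]
  "aaab" -> q0 [reject]
  "aaaba" -> q1 [accept]
  "aaabaa" -> q0 [reject]

"aaaba"


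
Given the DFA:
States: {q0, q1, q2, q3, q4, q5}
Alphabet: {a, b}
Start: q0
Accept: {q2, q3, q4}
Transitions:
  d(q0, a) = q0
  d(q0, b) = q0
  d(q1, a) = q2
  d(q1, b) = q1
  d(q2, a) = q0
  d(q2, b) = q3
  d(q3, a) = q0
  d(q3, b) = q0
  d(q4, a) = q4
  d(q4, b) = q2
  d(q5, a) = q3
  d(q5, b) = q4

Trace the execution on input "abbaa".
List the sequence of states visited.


Input: abbaa
d(q0, a) = q0
d(q0, b) = q0
d(q0, b) = q0
d(q0, a) = q0
d(q0, a) = q0


q0 -> q0 -> q0 -> q0 -> q0 -> q0


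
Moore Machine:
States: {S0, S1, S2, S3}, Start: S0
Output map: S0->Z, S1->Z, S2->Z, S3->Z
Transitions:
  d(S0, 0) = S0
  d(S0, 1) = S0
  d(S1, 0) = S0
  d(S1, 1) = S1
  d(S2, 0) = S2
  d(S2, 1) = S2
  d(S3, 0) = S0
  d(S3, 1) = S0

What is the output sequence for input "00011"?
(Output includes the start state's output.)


Start: S0 (output Z)
  --0--> S0 (output Z)
  --0--> S0 (output Z)
  --0--> S0 (output Z)
  --1--> S0 (output Z)
  --1--> S0 (output Z)

"ZZZZZZ"


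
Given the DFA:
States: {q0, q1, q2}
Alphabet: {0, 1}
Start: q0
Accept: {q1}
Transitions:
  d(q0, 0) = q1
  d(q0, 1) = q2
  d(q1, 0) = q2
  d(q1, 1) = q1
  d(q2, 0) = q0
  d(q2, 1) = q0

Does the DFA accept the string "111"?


Trace: q0 -> q2 -> q0 -> q2
Final state: q2
Accept states: {q1}

No, rejected (final state q2 is not an accept state)


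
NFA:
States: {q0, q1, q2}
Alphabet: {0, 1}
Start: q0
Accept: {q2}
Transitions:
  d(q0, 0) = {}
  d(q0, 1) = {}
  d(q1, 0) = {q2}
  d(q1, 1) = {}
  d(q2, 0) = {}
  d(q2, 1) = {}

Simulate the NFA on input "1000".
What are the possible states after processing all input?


Start: {q0}
  --1--> {}
  --0--> {}
  --0--> {}
  --0--> {}

{} (empty set, no valid transitions)


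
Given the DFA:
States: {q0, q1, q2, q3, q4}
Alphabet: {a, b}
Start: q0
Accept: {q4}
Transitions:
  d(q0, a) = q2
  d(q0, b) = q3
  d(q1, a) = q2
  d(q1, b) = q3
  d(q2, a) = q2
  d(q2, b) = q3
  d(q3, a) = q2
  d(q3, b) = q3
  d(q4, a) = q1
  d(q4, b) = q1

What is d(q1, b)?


Looking up transition d(q1, b)

q3


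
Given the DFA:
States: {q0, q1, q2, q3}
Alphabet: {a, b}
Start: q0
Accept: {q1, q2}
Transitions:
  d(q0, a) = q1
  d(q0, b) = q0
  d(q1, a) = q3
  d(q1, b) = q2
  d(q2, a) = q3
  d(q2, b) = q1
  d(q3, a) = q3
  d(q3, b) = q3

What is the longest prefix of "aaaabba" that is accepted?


Run the DFA, marking each prefix where the state is accepting:
  "" -> q0 [reject]
  "a" -> q1 [accept]
  "aa" -> q3 [reject]
  "aaa" -> q3 [reject]
  "aaaa" -> q3 [reject]
  "aaaab" -> q3 [reject]
  "aaaabb" -> q3 [reject]
  "aaaabba" -> q3 [reject]

"a"


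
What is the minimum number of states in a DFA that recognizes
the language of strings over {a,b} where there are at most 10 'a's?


States: count = 0, 1, ..., 10 (all accepting; 11 states), plus a dead state for count > 10.
Total: 11 + 1 = 12.

12


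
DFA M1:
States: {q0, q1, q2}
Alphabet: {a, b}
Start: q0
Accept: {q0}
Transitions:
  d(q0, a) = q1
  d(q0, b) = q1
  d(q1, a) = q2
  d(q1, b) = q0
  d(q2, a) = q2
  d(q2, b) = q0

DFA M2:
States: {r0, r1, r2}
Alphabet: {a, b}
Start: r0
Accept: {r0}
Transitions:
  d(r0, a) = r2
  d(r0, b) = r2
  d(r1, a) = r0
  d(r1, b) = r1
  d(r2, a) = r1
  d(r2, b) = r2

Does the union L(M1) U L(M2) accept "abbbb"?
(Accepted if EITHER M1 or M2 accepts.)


M1: final=q1 accepted=False
M2: final=r2 accepted=False

No, union rejects (neither accepts)


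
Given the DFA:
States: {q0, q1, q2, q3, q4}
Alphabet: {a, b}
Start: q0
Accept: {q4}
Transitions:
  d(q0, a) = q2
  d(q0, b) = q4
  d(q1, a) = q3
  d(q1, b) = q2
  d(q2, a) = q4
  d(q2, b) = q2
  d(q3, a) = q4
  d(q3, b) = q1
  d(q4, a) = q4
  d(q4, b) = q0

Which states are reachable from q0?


BFS from q0:
  layer 0: {q0}
  layer 1: {q2, q4}

{q0, q2, q4}


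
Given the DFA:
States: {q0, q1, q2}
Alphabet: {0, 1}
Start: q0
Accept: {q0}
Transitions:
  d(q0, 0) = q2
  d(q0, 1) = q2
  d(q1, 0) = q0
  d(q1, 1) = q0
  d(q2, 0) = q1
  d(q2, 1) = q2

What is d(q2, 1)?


Looking up transition d(q2, 1)

q2


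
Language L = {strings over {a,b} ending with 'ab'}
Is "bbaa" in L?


last two symbols = 'aa'

No, "bbaa" is not in L


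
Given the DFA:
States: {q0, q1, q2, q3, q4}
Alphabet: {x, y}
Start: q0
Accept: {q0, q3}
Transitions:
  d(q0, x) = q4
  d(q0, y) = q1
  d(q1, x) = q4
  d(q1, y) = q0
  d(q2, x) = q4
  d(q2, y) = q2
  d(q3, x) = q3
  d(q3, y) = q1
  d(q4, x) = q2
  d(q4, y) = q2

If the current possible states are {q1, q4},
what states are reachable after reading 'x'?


Apply transition on 'x' from each current state:
  d(q1, x) = q4
  d(q4, x) = q2

{q2, q4}


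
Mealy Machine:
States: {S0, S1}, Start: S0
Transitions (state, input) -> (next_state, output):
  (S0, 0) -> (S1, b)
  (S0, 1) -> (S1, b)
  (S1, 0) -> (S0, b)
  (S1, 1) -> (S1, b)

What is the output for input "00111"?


Step-by-step:
  (S0, 0) -> (S1, b)
  (S1, 0) -> (S0, b)
  (S0, 1) -> (S1, b)
  (S1, 1) -> (S1, b)
  (S1, 1) -> (S1, b)

"bbbbb"


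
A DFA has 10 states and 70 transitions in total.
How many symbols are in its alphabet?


Each state has exactly one transition per symbol.
|alphabet| = transitions / states = 70 / 10 = 7

7


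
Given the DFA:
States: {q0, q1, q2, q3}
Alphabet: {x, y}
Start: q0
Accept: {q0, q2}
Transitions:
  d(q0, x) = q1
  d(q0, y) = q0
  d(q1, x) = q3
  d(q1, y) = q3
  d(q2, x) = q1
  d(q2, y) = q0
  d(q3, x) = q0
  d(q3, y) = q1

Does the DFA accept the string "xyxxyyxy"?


Trace: q0 -> q1 -> q3 -> q0 -> q1 -> q3 -> q1 -> q3 -> q1
Final state: q1
Accept states: {q0, q2}

No, rejected (final state q1 is not an accept state)


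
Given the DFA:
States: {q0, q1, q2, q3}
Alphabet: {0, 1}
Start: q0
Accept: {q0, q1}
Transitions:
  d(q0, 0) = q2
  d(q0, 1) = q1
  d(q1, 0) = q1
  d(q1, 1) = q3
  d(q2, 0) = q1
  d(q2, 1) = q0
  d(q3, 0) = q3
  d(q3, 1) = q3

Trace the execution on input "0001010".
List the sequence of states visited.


Input: 0001010
d(q0, 0) = q2
d(q2, 0) = q1
d(q1, 0) = q1
d(q1, 1) = q3
d(q3, 0) = q3
d(q3, 1) = q3
d(q3, 0) = q3


q0 -> q2 -> q1 -> q1 -> q3 -> q3 -> q3 -> q3


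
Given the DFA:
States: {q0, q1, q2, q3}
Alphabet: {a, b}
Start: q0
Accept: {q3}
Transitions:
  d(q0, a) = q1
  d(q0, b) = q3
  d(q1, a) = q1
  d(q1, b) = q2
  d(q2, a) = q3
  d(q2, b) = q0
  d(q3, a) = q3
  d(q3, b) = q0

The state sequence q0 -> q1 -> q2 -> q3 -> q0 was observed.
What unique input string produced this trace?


Trace back each transition to find the symbol:
  q0 --[a]--> q1
  q1 --[b]--> q2
  q2 --[a]--> q3
  q3 --[b]--> q0

"abab"


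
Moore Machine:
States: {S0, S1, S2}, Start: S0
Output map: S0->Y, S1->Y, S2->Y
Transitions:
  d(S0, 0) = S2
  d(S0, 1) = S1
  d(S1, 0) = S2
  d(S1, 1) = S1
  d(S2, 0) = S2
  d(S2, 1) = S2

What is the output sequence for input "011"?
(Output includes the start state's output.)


Start: S0 (output Y)
  --0--> S2 (output Y)
  --1--> S2 (output Y)
  --1--> S2 (output Y)

"YYYY"


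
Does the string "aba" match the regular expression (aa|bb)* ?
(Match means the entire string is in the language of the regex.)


|string| = 3; first = 'a'; last = 'a'

No, "aba" does not match (aa|bb)*


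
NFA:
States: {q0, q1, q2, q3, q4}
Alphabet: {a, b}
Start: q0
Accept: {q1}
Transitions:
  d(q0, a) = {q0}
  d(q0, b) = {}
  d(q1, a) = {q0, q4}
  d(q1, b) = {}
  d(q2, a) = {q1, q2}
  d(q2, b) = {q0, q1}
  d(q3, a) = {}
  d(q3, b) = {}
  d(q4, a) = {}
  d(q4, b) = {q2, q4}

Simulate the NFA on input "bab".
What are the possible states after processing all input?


Start: {q0}
  --b--> {}
  --a--> {}
  --b--> {}

{} (empty set, no valid transitions)


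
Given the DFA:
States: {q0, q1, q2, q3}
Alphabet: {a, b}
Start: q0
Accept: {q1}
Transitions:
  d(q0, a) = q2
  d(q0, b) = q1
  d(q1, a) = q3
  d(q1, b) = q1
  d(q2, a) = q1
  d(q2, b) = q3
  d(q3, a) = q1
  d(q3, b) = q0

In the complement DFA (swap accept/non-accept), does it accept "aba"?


Trace: q0 -> q2 -> q3 -> q1
Final: q1
Original accept: {q1}
Complement: q1 is in original accept

No, complement rejects (original accepts)


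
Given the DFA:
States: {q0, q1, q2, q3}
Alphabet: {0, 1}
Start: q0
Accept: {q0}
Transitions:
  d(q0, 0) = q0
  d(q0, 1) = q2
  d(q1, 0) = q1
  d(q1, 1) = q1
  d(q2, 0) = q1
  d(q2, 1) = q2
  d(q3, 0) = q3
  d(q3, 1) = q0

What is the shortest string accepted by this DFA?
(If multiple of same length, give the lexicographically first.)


BFS by string length (lex-first path to each state shown):
  len 0: q0<-""
Found accept state at length 0.

"" (empty string)


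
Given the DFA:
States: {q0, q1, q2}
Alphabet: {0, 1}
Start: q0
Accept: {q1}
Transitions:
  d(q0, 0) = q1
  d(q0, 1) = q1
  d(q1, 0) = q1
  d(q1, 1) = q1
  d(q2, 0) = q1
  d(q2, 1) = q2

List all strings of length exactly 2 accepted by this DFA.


All strings of length 2: 4 total
Accepted: 4

"00", "01", "10", "11"


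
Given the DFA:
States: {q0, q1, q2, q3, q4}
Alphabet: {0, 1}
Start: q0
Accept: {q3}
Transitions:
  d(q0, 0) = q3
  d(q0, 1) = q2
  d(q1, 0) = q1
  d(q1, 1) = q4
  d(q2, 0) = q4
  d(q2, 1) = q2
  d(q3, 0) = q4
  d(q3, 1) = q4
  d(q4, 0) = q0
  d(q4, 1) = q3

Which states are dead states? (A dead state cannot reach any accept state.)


Forward reachability from each state:
  q0 -> reaches accept state q3 (live)
  q1 -> reaches accept state q3 (live)
  q2 -> reaches accept state q3 (live)
  q3 -> reaches accept state q3 (live)
  q4 -> reaches accept state q3 (live)

None (all states can reach an accept state)


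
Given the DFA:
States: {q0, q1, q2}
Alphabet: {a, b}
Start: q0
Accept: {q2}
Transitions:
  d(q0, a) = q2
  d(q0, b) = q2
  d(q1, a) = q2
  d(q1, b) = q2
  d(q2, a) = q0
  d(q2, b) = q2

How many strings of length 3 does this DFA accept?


Enumerating all length-3 strings:
  "aaa" -> q2 [accept]
  "aab" -> q2 [accept]
  "aba" -> q0 [reject]
  "abb" -> q2 [accept]
  "baa" -> q2 [accept]
  "bab" -> q2 [accept]
  "bba" -> q0 [reject]
  "bbb" -> q2 [accept]

6 out of 8


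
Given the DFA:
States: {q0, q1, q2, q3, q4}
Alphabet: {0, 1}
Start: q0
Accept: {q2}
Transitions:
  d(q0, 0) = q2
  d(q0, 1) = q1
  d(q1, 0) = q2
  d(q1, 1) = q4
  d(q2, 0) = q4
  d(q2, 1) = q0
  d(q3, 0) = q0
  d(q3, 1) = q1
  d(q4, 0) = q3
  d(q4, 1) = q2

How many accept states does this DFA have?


Accept states listed: {q2}
Counting: q2(1)

1


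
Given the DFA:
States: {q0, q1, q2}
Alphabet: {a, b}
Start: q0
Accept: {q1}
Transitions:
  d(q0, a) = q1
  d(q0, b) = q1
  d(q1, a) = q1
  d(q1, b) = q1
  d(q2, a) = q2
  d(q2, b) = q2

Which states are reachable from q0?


BFS from q0:
  layer 0: {q0}
  layer 1: {q1}

{q0, q1}


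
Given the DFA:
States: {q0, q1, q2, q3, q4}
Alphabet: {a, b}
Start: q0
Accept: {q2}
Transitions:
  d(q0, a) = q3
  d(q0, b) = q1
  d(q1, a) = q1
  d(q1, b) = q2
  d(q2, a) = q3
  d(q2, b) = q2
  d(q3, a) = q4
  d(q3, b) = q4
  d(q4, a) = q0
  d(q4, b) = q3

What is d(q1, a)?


Looking up transition d(q1, a)

q1


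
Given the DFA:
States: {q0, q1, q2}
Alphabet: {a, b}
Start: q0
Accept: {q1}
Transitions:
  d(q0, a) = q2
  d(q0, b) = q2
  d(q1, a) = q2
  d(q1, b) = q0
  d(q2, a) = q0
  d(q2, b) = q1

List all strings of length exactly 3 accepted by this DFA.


All strings of length 3: 8 total
Accepted: 0

None


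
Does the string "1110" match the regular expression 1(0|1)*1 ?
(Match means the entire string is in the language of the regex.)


|string| = 4; first = '1'; last = '0'

No, "1110" does not match 1(0|1)*1


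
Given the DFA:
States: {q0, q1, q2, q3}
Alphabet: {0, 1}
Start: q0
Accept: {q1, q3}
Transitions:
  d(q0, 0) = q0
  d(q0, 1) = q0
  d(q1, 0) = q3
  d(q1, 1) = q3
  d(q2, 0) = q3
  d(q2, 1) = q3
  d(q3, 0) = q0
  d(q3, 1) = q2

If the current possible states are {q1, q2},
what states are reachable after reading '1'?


Apply transition on '1' from each current state:
  d(q1, 1) = q3
  d(q2, 1) = q3

{q3}


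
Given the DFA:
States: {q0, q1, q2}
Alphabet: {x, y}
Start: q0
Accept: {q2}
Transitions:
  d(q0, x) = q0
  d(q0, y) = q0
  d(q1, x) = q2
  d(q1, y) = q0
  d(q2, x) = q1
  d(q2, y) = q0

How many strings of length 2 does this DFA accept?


Enumerating all length-2 strings:
  "xx" -> q0 [reject]
  "xy" -> q0 [reject]
  "yx" -> q0 [reject]
  "yy" -> q0 [reject]

0 out of 4


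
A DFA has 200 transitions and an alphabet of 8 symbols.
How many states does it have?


Each state has exactly one transition per symbol.
states = transitions / |alphabet| = 200 / 8 = 25

25


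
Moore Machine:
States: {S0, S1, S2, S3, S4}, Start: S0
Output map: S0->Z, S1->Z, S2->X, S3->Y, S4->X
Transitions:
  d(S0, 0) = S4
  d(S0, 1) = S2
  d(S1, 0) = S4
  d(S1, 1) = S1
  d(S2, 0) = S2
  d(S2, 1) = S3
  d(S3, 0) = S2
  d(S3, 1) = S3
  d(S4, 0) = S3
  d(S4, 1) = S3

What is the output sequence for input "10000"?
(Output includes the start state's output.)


Start: S0 (output Z)
  --1--> S2 (output X)
  --0--> S2 (output X)
  --0--> S2 (output X)
  --0--> S2 (output X)
  --0--> S2 (output X)

"ZXXXXX"


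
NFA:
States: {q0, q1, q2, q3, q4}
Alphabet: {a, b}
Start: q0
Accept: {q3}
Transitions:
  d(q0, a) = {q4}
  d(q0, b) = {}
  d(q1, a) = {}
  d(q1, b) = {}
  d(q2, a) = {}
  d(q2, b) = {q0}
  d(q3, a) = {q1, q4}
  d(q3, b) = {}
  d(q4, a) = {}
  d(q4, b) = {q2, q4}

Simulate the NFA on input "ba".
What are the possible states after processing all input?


Start: {q0}
  --b--> {}
  --a--> {}

{} (empty set, no valid transitions)


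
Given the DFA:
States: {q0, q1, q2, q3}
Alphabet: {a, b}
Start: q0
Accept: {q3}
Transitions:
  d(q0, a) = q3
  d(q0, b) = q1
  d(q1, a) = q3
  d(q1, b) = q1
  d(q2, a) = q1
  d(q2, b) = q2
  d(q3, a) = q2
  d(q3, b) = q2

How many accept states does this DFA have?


Accept states listed: {q3}
Counting: q3(1)

1


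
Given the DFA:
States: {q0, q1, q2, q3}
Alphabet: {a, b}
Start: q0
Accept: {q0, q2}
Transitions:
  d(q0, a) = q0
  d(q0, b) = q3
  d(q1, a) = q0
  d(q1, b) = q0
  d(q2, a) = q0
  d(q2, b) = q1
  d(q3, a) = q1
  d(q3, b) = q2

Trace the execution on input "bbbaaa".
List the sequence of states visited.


Input: bbbaaa
d(q0, b) = q3
d(q3, b) = q2
d(q2, b) = q1
d(q1, a) = q0
d(q0, a) = q0
d(q0, a) = q0


q0 -> q3 -> q2 -> q1 -> q0 -> q0 -> q0


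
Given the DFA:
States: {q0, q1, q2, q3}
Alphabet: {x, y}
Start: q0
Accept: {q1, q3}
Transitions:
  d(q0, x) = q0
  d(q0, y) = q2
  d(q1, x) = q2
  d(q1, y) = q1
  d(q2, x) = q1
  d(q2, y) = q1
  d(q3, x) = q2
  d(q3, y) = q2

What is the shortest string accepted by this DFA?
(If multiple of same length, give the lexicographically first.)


BFS by string length (lex-first path to each state shown):
  len 0: q0<-""
  len 1: q0<-"x", q2<-"y"
  len 2: q0<-"xx", q1<-"yx", q2<-"xy"
Found accept state at length 2.

"yx"


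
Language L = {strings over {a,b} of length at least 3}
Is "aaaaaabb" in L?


length = 8

Yes, "aaaaaabb" is in L


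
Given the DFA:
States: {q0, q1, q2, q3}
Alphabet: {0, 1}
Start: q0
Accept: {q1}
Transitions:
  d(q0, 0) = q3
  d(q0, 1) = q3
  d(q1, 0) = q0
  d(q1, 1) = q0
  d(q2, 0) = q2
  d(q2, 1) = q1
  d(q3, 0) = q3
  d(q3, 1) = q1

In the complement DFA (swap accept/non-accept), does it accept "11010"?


Trace: q0 -> q3 -> q1 -> q0 -> q3 -> q3
Final: q3
Original accept: {q1}
Complement: q3 is not in original accept

Yes, complement accepts (original rejects)


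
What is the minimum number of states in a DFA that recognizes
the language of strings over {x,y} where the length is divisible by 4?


States track (length) mod 4.
Need 4 states: one per remainder 0..3; accept = remainder 0.

4


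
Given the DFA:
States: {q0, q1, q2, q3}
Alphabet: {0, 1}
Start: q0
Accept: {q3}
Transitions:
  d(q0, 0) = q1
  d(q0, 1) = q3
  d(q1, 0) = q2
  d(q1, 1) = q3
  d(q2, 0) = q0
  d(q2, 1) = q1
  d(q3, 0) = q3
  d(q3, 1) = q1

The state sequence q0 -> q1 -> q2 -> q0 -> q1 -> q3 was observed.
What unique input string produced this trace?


Trace back each transition to find the symbol:
  q0 --[0]--> q1
  q1 --[0]--> q2
  q2 --[0]--> q0
  q0 --[0]--> q1
  q1 --[1]--> q3

"00001"


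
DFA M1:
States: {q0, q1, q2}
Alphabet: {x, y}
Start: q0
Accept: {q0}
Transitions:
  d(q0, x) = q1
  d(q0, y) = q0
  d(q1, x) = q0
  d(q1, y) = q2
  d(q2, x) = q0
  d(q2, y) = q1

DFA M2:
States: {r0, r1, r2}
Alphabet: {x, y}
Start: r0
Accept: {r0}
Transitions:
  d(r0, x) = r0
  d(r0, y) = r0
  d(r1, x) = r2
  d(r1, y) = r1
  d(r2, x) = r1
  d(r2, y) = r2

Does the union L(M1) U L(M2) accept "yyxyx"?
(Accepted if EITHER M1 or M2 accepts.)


M1: final=q0 accepted=True
M2: final=r0 accepted=True

Yes, union accepts


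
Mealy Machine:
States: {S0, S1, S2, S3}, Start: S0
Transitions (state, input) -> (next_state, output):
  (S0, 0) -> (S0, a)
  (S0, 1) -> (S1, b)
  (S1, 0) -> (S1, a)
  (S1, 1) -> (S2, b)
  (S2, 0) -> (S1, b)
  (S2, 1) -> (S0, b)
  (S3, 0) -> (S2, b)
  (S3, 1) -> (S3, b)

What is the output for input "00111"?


Step-by-step:
  (S0, 0) -> (S0, a)
  (S0, 0) -> (S0, a)
  (S0, 1) -> (S1, b)
  (S1, 1) -> (S2, b)
  (S2, 1) -> (S0, b)

"aabbb"


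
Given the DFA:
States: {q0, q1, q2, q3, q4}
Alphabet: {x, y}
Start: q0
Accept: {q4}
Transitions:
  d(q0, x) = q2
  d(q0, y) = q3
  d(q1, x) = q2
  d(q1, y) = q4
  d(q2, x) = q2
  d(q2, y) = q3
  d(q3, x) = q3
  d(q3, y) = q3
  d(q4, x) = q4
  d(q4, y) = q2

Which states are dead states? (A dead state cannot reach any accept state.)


Forward reachability from each state:
  q0 -> reaches {q0, q2, q3}, no accept state (dead)
  q1 -> reaches accept state q4 (live)
  q2 -> reaches {q2, q3}, no accept state (dead)
  q3 -> reaches {q3}, no accept state (dead)
  q4 -> reaches accept state q4 (live)

{q0, q2, q3}


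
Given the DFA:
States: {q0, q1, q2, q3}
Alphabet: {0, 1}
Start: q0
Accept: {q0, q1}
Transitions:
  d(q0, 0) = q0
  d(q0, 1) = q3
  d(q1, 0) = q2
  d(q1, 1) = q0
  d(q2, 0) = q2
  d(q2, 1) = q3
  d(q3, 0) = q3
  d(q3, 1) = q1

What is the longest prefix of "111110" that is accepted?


Run the DFA, marking each prefix where the state is accepting:
  "" -> q0 [accept]
  "1" -> q3 [reject]
  "11" -> q1 [accept]
  "111" -> q0 [accept]
  "1111" -> q3 [reject]
  "11111" -> q1 [accept]
  "111110" -> q2 [reject]

"11111"


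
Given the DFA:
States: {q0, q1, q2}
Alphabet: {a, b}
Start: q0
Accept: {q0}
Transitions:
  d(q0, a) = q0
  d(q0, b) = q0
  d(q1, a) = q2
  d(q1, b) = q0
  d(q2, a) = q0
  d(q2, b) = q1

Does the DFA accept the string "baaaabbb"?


Trace: q0 -> q0 -> q0 -> q0 -> q0 -> q0 -> q0 -> q0 -> q0
Final state: q0
Accept states: {q0}

Yes, accepted (final state q0 is an accept state)


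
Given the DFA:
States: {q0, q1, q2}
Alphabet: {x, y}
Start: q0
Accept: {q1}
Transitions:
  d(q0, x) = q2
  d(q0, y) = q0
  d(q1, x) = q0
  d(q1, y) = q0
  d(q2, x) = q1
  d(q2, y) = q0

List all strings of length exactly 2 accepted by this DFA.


All strings of length 2: 4 total
Accepted: 1

"xx"


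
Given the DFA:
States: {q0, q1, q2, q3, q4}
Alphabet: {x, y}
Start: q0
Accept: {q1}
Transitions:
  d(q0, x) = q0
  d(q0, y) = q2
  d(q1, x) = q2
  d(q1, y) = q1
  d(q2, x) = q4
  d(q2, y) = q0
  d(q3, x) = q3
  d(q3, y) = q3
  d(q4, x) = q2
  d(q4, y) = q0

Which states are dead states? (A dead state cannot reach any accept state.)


Forward reachability from each state:
  q0 -> reaches {q0, q2, q4}, no accept state (dead)
  q1 -> reaches accept state q1 (live)
  q2 -> reaches {q0, q2, q4}, no accept state (dead)
  q3 -> reaches {q3}, no accept state (dead)
  q4 -> reaches {q0, q2, q4}, no accept state (dead)

{q0, q2, q3, q4}


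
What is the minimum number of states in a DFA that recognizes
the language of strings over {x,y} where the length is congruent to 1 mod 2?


States track (length) mod 2.
Need 2 states: one per remainder 0..1; accept = remainder 1.

2


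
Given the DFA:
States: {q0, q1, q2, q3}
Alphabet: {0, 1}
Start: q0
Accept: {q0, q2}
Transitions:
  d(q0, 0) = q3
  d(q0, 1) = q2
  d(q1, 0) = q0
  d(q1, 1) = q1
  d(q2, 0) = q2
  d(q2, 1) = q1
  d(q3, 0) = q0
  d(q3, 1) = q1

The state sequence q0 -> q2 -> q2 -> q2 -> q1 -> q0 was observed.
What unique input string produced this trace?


Trace back each transition to find the symbol:
  q0 --[1]--> q2
  q2 --[0]--> q2
  q2 --[0]--> q2
  q2 --[1]--> q1
  q1 --[0]--> q0

"10010"


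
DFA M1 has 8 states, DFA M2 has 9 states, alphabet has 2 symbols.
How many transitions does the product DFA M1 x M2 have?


Product DFA has 8 * 9 = 72 states.
Each has 2 transitions: 72 * 2 = 144

144


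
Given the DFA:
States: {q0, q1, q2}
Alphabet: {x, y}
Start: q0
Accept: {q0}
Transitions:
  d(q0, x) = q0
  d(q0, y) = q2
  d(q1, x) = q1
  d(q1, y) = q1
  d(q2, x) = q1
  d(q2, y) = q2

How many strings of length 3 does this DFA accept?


Enumerating all length-3 strings:
  "xxx" -> q0 [accept]
  "xxy" -> q2 [reject]
  "xyx" -> q1 [reject]
  "xyy" -> q2 [reject]
  "yxx" -> q1 [reject]
  "yxy" -> q1 [reject]
  "yyx" -> q1 [reject]
  "yyy" -> q2 [reject]

1 out of 8


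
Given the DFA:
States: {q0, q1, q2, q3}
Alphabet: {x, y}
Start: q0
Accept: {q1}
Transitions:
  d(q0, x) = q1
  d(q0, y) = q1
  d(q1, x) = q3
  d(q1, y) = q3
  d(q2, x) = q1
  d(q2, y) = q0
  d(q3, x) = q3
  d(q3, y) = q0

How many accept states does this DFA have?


Accept states listed: {q1}
Counting: q1(1)

1


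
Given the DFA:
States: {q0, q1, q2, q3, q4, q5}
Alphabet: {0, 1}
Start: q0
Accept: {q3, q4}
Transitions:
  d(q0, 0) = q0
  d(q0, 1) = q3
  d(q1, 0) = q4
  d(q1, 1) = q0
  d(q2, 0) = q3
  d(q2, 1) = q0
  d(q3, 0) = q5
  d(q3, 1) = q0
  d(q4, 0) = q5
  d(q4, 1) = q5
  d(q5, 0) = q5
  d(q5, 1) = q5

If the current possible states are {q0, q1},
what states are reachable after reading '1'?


Apply transition on '1' from each current state:
  d(q0, 1) = q3
  d(q1, 1) = q0

{q0, q3}


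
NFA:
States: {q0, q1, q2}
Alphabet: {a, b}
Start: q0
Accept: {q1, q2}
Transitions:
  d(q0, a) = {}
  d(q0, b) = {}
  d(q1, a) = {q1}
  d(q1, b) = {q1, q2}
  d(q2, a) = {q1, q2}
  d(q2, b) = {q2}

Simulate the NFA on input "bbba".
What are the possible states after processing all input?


Start: {q0}
  --b--> {}
  --b--> {}
  --b--> {}
  --a--> {}

{} (empty set, no valid transitions)


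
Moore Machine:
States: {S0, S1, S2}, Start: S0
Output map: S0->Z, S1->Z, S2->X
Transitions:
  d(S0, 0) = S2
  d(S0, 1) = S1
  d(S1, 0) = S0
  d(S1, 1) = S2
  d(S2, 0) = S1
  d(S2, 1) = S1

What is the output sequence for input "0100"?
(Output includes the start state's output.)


Start: S0 (output Z)
  --0--> S2 (output X)
  --1--> S1 (output Z)
  --0--> S0 (output Z)
  --0--> S2 (output X)

"ZXZZX"


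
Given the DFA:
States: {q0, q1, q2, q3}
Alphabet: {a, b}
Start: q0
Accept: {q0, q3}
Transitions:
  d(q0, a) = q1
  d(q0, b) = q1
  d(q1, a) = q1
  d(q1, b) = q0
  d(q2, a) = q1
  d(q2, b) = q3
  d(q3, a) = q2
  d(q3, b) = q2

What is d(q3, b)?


Looking up transition d(q3, b)

q2


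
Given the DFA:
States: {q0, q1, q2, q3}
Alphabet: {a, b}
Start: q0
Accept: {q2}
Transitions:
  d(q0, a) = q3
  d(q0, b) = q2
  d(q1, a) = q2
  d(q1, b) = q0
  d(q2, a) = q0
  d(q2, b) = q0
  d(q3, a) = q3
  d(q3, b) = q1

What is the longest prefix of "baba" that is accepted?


Run the DFA, marking each prefix where the state is accepting:
  "" -> q0 [reject]
  "b" -> q2 [accept]
  "ba" -> q0 [reject]
  "bab" -> q2 [accept]
  "baba" -> q0 [reject]

"bab"


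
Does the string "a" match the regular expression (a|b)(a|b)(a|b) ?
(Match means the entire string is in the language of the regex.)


|string| = 1; first = 'a'; last = 'a'

No, "a" does not match (a|b)(a|b)(a|b)


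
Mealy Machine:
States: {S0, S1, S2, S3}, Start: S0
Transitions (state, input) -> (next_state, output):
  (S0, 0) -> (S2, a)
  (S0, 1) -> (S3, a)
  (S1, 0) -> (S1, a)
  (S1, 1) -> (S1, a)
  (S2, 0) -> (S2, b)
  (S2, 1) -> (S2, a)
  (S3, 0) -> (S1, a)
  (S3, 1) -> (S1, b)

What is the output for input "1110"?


Step-by-step:
  (S0, 1) -> (S3, a)
  (S3, 1) -> (S1, b)
  (S1, 1) -> (S1, a)
  (S1, 0) -> (S1, a)

"abaa"


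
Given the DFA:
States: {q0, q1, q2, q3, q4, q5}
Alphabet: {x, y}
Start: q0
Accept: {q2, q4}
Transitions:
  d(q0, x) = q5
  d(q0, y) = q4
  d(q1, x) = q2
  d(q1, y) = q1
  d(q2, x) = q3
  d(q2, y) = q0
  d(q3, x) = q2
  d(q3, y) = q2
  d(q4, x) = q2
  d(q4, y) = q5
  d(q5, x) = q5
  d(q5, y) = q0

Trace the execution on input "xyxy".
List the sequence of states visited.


Input: xyxy
d(q0, x) = q5
d(q5, y) = q0
d(q0, x) = q5
d(q5, y) = q0


q0 -> q5 -> q0 -> q5 -> q0


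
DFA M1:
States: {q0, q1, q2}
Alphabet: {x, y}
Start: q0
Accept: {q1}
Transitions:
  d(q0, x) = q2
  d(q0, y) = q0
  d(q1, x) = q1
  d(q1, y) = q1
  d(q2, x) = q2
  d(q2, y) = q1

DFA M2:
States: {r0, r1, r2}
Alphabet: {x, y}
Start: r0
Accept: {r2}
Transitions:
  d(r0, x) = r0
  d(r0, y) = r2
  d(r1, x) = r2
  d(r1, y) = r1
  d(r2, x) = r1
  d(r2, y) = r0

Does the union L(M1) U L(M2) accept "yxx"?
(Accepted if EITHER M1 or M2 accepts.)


M1: final=q2 accepted=False
M2: final=r2 accepted=True

Yes, union accepts


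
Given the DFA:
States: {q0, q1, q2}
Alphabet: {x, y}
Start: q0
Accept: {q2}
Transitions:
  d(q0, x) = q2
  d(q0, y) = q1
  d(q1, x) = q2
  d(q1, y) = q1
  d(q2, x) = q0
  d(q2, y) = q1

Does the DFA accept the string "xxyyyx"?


Trace: q0 -> q2 -> q0 -> q1 -> q1 -> q1 -> q2
Final state: q2
Accept states: {q2}

Yes, accepted (final state q2 is an accept state)


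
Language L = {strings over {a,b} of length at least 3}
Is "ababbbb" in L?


length = 7

Yes, "ababbbb" is in L


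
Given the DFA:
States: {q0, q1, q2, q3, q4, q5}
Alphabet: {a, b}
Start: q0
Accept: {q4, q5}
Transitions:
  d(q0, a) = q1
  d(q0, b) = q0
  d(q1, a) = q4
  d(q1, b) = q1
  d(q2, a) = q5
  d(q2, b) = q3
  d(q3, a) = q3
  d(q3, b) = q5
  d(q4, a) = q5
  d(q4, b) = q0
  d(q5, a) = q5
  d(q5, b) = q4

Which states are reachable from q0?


BFS from q0:
  layer 0: {q0}
  layer 1: {q1}
  layer 2: {q4}
  layer 3: {q5}

{q0, q1, q4, q5}
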